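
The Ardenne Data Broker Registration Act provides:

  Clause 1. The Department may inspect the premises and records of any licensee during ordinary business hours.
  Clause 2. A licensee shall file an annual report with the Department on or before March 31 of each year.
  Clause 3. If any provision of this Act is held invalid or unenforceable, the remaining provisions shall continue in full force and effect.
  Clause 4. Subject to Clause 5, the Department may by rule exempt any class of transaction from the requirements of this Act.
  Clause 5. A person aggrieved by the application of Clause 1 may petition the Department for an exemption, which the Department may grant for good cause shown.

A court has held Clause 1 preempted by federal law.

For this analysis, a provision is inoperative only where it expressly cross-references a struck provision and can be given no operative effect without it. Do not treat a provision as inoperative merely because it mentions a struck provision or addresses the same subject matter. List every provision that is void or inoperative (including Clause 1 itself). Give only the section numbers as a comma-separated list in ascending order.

Clause 1 is struck. Clause 5 has no operative effect of its own apart from Clause 1 and is therefore inoperative. Although Clause 4 refers to Clause 5, its operative terms do not depend on Clause 5, so it remains in effect. Clause 3 is a severability clause and preserves every provision that can still be given independent effect. That leaves Clause 2, Clause 3, and Clause 4 in effect.

1, 5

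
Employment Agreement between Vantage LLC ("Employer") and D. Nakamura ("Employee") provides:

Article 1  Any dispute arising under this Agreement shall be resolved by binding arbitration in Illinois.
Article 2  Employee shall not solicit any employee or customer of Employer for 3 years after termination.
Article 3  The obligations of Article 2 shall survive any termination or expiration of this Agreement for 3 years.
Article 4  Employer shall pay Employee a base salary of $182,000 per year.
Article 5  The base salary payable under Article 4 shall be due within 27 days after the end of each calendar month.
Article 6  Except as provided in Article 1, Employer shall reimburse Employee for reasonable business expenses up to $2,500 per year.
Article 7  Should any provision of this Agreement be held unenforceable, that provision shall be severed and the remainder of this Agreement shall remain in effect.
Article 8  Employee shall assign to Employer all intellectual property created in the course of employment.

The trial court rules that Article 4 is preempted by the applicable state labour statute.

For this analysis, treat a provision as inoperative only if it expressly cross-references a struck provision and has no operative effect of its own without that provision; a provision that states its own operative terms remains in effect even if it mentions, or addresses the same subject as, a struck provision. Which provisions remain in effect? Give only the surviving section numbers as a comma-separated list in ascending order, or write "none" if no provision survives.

1, 2, 3, 6, 7, 8

Article 4 is struck. Article 5 has no operative effect of its own apart from Article 4 and is therefore inoperative. Article 7 is a severability clause and preserves every provision that can still be given independent effect. Article 1, Article 2, Article 3, Article 6, Article 7, and Article 8 remain in effect.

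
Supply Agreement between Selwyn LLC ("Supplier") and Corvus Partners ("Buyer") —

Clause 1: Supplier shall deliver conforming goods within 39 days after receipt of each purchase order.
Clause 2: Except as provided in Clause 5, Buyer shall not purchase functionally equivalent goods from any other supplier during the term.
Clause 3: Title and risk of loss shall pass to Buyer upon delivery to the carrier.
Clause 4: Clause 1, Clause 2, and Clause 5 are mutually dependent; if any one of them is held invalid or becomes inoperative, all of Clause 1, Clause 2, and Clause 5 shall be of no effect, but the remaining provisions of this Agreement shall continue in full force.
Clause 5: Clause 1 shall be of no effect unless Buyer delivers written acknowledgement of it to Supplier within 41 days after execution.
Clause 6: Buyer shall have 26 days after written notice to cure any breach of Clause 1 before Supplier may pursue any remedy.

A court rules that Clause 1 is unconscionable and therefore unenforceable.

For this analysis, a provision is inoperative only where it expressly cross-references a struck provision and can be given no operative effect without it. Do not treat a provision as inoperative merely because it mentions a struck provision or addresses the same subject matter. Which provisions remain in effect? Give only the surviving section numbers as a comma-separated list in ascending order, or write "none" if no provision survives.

Clause 1 is struck. Clause 5 merely fixes the acknowledgement condition for Clause 1; with Clause 1 gone it has nothing to operate on and falls away. The only function of Clause 6 is the cure period for breach of Clause 1, so it cannot stand once Clause 1 is removed. Clause 4 declares Clause 1, Clause 2, and Clause 5 mutually dependent; since one of them has fallen, all of them are of no effect. That brings down Clause 2 as well. The remainder continues in force under Clause 4. Clause 3 and Clause 4 remain in effect.

3, 4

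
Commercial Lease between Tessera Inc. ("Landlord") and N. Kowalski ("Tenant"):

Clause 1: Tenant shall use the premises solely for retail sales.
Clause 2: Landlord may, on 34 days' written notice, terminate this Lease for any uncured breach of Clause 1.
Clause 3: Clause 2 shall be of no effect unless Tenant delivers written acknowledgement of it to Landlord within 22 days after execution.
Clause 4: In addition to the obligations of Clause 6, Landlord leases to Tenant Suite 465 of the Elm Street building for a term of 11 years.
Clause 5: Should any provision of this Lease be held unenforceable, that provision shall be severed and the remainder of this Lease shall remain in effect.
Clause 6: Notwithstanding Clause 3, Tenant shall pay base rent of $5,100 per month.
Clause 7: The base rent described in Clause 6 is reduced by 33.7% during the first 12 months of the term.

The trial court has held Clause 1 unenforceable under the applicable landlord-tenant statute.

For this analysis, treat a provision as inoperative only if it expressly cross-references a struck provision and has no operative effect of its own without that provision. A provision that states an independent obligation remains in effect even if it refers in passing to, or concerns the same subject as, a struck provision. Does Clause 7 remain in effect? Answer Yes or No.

Yes

Clause 1 is struck. Clause 2 operates only by reference to Clause 1, so it falls with Clause 1. Clause 3 merely fixes the acknowledgement condition for Clause 2; with Clause 2 gone it has nothing to operate on and falls away. Although Clause 6 refers to Clause 3, its operative terms do not depend on Clause 3, so it remains in effect. Clause 5 is a severability clause and preserves every provision that can still be given independent effect. That leaves Clause 4, Clause 5, Clause 6, and Clause 7 in effect. Clause 7 is among the surviving provisions, so the answer is yes.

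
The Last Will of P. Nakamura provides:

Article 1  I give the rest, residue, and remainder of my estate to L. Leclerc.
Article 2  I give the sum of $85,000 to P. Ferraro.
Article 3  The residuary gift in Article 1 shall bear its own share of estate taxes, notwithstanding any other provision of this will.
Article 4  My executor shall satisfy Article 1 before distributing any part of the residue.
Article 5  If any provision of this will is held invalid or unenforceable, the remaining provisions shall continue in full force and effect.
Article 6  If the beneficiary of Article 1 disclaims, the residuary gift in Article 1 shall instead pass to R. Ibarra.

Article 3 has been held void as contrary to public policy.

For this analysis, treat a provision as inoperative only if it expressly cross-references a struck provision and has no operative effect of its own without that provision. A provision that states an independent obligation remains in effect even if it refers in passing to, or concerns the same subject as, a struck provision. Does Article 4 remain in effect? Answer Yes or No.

Article 3 is struck. Nothing else in the will is defined by reference to Article 3. Under the severability clause in Article 5, the remaining provisions continue in force. The provisions still in force are Article 1, Article 2, Article 4, Article 5, and Article 6. Article 4 is among the surviving provisions, so the answer is yes.

Yes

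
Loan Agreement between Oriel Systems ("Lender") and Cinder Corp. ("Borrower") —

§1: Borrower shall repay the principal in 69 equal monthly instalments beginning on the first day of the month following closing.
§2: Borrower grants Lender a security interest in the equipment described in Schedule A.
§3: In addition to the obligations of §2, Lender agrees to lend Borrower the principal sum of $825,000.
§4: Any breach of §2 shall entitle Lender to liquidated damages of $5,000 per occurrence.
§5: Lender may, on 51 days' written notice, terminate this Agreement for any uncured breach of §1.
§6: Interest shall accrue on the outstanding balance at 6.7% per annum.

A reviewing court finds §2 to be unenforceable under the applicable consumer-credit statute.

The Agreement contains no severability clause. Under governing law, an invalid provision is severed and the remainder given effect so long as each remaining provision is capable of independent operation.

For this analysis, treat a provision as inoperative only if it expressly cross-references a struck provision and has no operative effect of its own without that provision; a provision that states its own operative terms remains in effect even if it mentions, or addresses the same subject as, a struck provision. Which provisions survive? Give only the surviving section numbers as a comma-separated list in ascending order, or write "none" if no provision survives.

§2 is struck. The whole of §4 is the liquidated-damages amount, defined by reference to §2, so §4 cannot stand once §2 is removed. Although §3 refers to §2, its operative terms do not depend on §2, so it remains in effect. With no severability clause, the stated default rule severs what cannot stand and enforces each remaining provision that can operate on its own. That leaves §1, §3, §5, and §6 in effect.

1, 3, 5, 6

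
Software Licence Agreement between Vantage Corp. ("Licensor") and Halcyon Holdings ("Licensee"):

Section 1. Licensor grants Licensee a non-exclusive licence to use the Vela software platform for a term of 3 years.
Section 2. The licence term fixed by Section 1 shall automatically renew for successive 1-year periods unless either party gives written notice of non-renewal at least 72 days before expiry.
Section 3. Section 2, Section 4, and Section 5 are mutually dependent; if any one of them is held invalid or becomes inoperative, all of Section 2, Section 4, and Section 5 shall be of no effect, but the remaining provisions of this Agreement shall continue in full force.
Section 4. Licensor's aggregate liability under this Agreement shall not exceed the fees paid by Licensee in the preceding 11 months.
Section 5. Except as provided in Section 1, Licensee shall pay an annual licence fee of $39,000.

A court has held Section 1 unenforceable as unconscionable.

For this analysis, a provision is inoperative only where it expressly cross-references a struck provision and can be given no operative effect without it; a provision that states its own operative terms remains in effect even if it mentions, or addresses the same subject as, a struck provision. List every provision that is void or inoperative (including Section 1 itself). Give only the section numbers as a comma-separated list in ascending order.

1, 2, 4, 5

Section 1 is struck. Section 2 operates only by reference to Section 1, so it falls with Section 1. Section 3 declares Section 2, Section 4, and Section 5 mutually dependent; since one of them has fallen, all of them are of no effect. That brings down Section 4 and Section 5 as well. The remainder continues in force under Section 3. Only Section 3 remains in effect.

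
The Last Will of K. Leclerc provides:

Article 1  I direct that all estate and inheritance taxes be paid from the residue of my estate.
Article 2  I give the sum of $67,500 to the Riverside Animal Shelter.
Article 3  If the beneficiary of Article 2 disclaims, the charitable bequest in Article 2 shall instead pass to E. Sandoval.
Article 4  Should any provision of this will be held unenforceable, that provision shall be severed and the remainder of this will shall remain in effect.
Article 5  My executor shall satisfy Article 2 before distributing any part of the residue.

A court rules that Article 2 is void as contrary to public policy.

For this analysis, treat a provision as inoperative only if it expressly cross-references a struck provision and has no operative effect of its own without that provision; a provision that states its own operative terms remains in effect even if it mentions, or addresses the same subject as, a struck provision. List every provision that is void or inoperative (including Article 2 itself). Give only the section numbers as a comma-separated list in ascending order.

Article 2 is struck. Article 3 merely fixes the alternative disposition for Article 2; with Article 2 gone it has nothing to operate on and falls away. Article 5 merely fixes the priority direction for Article 2; with Article 2 gone it has nothing to operate on and falls away. Under the severability clause in Article 4, the remaining provisions continue in force. The provisions still in force are Article 1 and Article 4.

2, 3, 5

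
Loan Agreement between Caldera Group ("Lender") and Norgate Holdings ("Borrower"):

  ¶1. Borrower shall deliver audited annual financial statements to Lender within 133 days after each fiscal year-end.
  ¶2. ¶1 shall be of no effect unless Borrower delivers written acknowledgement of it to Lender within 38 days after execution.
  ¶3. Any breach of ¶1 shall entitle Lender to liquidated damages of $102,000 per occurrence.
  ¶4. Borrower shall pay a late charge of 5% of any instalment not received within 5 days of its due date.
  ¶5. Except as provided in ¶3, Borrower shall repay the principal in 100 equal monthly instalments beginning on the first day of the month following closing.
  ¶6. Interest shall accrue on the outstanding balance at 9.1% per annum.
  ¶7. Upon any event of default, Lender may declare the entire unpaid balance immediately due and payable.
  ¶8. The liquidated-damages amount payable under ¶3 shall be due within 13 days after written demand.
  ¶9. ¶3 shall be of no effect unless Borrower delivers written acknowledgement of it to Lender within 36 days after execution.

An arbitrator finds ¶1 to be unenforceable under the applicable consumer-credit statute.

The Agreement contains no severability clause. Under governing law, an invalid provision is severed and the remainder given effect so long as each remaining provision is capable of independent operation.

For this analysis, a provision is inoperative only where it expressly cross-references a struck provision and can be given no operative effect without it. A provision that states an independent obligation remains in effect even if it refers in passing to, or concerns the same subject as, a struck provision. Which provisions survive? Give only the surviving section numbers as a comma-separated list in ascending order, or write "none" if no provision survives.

4, 5, 6, 7

¶1 is struck. The only function of ¶2 is the acknowledgement condition for ¶1, so it cannot stand once ¶1 is removed. ¶3 does nothing except set the liquidated-damages amount by reference to ¶1; with ¶1 gone it has no independent effect and is inoperative. The whole of ¶8 is the payment deadline for the liquidated-damages amount, defined by reference to ¶3, so ¶8 cannot stand once ¶3 is removed. ¶9 merely fixes the acknowledgement condition for ¶3; with ¶3 gone it has nothing to operate on and falls away. Although ¶5 refers to ¶3, its operative terms do not depend on ¶3, so it remains in effect. Under the stated default rule, only provisions that cannot operate independently fall away; the rest are enforced. The provisions still in force are ¶4, ¶5, ¶6, and ¶7.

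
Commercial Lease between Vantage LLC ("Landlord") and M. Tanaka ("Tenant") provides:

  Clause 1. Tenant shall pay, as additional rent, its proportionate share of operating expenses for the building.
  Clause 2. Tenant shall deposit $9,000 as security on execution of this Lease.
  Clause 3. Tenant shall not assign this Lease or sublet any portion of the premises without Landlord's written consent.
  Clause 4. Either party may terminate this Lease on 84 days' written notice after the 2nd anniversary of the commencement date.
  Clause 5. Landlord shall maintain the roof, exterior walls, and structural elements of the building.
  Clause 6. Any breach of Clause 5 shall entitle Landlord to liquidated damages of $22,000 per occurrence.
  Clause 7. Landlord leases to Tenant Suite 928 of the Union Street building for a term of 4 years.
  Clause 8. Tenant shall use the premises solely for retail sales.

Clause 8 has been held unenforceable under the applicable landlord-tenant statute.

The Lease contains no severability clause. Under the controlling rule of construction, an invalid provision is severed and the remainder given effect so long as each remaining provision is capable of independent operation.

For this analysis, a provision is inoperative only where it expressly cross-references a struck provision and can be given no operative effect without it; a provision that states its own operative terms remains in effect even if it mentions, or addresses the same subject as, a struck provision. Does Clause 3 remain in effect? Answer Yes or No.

Clause 8 is struck. No other provision's operative terms depend on Clause 8. With no severability clause, the stated default rule severs what cannot stand and enforces each remaining provision that can operate on its own. Clause 1, Clause 2, Clause 3, Clause 4, Clause 5, Clause 6, and Clause 7 remain in effect. Clause 3 is among the surviving provisions, so the answer is yes.

Yes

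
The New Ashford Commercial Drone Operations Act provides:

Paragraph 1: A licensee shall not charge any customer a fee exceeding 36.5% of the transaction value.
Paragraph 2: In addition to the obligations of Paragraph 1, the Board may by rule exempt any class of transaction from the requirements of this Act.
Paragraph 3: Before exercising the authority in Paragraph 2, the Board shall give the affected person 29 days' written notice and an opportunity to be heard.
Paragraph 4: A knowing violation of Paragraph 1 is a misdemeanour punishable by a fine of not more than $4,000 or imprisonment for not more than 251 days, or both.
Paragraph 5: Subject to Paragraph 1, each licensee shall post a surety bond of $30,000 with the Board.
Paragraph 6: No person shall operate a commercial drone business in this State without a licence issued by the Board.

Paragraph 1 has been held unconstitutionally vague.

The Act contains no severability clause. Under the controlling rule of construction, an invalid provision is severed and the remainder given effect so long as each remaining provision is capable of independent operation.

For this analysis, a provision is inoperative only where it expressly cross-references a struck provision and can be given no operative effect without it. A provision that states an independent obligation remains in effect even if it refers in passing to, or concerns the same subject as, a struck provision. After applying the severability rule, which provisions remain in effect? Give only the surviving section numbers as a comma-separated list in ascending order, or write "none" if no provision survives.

Paragraph 1 is struck. Paragraph 4 merely fixes the criminal penalty for violating Paragraph 1; with Paragraph 1 gone it has nothing to operate on and falls away. Paragraph 5 mentions Paragraph 1 but its own obligation stands independently of Paragraph 1, so Paragraph 5 is not affected. Although Paragraph 2 refers to Paragraph 1, its operative terms do not depend on Paragraph 1, so it remains in effect. With no severability clause, the stated default rule severs what cannot stand and enforces each remaining provision that can operate on its own. Paragraph 2, Paragraph 3, Paragraph 5, and Paragraph 6 remain in effect.

2, 3, 5, 6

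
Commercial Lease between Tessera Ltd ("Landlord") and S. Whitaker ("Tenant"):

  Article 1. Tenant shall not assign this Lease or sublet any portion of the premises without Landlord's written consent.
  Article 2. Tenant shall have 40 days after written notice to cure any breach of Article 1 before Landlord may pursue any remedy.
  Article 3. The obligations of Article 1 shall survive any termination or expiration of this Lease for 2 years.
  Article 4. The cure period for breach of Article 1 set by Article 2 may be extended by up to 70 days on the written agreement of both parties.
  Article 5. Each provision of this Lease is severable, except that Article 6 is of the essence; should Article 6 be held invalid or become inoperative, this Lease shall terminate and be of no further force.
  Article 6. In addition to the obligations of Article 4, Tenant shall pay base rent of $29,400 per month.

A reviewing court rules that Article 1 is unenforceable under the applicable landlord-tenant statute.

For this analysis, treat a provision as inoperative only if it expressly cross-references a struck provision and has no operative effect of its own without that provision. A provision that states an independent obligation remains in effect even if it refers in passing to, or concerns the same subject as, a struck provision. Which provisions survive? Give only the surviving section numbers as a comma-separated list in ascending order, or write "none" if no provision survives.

Article 1 is struck. Article 2 merely fixes the cure period for breach of Article 1; with Article 1 gone it has nothing to operate on and falls away. Article 3 merely fixes the survival period for Article 1; with Article 1 gone it has nothing to operate on and falls away. Article 4 has no operative effect of its own apart from Article 2 and is therefore inoperative. Although Article 6 refers to Article 4, its operative terms do not depend on Article 4, so it remains in effect. Article 5 makes Article 6 an essential term, but Article 6 is unaffected, so the severability proviso in Article 5 preserves the remaining provisions. Article 5 and Article 6 remain in effect.

5, 6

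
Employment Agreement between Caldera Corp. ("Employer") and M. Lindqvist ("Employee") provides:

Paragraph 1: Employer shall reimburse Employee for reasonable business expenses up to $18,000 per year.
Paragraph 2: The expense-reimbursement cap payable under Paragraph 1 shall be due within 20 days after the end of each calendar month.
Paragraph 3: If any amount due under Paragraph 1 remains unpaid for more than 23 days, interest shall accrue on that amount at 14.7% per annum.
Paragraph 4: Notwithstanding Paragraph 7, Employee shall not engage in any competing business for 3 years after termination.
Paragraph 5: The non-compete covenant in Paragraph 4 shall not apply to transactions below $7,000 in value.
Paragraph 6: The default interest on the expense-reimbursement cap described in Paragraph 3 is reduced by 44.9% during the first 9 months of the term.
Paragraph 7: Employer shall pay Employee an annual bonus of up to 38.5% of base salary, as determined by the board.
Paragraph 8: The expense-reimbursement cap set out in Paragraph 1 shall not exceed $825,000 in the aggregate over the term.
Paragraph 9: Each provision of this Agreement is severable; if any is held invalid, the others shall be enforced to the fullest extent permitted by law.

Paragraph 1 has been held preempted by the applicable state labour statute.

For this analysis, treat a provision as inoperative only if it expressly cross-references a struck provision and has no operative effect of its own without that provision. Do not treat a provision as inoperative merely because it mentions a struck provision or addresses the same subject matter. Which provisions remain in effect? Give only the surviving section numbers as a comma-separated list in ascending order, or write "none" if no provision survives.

Paragraph 1 is struck. Paragraph 2 has no operative effect of its own apart from Paragraph 1 and is therefore inoperative. Paragraph 3 has no operative effect of its own apart from Paragraph 1 and is therefore inoperative. Paragraph 8 does nothing except set the aggregate cap on the expense-reimbursement cap by reference to Paragraph 1; with Paragraph 1 gone it has no independent effect and is inoperative. Paragraph 6 operates only by reference to Paragraph 3, so it falls with Paragraph 3. Under the severability clause in Paragraph 9, the remaining provisions continue in force. The provisions still in force are Paragraph 4, Paragraph 5, Paragraph 7, and Paragraph 9.

4, 5, 7, 9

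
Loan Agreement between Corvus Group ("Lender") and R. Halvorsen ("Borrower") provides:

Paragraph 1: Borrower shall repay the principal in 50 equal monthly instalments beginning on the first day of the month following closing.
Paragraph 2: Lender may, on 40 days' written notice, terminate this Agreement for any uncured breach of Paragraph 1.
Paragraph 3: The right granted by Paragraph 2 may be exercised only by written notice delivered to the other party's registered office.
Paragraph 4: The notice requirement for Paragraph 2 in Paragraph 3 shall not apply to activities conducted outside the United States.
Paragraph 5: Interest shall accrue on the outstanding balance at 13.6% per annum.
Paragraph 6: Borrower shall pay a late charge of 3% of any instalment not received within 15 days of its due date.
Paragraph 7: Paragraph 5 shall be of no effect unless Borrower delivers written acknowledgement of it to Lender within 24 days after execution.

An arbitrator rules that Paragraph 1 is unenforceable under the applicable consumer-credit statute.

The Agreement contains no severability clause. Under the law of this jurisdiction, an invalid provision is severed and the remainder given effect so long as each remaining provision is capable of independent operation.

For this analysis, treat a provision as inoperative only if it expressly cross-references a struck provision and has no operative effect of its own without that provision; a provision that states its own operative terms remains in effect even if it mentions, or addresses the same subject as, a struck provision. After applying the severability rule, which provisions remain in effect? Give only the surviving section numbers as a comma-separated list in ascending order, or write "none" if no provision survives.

Paragraph 1 is struck. The only function of Paragraph 2 is the termination right for breach of Paragraph 1, so it cannot stand once Paragraph 1 is removed. Paragraph 3 merely fixes the notice requirement for Paragraph 2; with Paragraph 2 gone it has nothing to operate on and falls away. Paragraph 4 operates only by reference to Paragraph 3, so it falls with Paragraph 3. Under the stated default rule, only provisions that cannot operate independently fall away; the rest are enforced. That leaves Paragraph 5, Paragraph 6, and Paragraph 7 in effect.

5, 6, 7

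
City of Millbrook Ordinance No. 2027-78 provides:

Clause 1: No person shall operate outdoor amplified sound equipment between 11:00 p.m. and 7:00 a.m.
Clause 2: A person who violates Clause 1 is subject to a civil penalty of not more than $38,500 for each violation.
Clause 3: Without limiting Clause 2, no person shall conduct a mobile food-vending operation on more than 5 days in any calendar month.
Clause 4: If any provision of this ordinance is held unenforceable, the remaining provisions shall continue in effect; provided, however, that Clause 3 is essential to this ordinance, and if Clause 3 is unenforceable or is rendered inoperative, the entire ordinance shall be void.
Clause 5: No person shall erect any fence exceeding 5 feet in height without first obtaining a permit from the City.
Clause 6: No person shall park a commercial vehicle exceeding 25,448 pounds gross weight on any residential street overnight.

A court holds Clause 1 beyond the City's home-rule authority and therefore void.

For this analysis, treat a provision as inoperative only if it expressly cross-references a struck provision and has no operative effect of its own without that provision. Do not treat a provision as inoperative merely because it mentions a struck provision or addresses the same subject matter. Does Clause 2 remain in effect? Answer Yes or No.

No

Clause 1 is struck. Clause 2 has no operative effect of its own apart from Clause 1 and is therefore inoperative. Clause 3 mentions Clause 2 but its own obligation stands independently of Clause 2, so Clause 3 is not affected. Clause 4 makes Clause 3 an essential term, but Clause 3 is unaffected, so the severability proviso in Clause 4 preserves the remaining provisions. Clause 3, Clause 4, Clause 5, and Clause 6 remain in effect. Clause 2 is among the inoperative provisions, so the answer is no.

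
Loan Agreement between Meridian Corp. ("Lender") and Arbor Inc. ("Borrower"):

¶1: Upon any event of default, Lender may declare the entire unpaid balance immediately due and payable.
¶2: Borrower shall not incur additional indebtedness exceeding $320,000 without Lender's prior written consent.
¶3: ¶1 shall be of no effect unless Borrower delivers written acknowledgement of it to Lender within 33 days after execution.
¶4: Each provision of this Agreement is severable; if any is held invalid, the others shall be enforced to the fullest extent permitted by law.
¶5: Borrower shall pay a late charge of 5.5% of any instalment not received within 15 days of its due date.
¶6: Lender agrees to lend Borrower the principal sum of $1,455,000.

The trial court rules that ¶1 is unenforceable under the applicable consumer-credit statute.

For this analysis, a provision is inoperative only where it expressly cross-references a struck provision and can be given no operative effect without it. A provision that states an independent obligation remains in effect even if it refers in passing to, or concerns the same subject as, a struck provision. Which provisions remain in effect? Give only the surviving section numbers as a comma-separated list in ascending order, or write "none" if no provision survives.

2, 4, 5, 6

¶1 is struck. The only function of ¶3 is the acknowledgement condition for ¶1, so it cannot stand once ¶1 is removed. ¶4 is a severability clause and preserves every provision that can still be given independent effect. ¶2, ¶4, ¶5, and ¶6 remain in effect.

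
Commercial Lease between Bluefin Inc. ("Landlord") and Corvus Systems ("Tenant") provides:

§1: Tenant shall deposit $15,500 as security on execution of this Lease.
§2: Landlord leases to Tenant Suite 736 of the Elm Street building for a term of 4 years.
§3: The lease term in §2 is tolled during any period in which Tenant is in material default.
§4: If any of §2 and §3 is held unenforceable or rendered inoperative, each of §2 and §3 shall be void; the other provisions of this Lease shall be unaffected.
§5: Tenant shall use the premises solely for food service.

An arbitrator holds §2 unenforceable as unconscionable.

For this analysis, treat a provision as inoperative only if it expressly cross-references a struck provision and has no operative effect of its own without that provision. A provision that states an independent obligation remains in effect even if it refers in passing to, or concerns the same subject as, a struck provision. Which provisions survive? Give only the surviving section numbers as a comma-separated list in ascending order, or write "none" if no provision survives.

1, 4, 5

§2 is struck. §3 operates only by reference to §2, so it falls with §2. §4 declares §2 and §3 mutually dependent; since one of them has fallen, all of them are of no effect. The remainder continues in force under §4. That leaves §1, §4, and §5 in effect.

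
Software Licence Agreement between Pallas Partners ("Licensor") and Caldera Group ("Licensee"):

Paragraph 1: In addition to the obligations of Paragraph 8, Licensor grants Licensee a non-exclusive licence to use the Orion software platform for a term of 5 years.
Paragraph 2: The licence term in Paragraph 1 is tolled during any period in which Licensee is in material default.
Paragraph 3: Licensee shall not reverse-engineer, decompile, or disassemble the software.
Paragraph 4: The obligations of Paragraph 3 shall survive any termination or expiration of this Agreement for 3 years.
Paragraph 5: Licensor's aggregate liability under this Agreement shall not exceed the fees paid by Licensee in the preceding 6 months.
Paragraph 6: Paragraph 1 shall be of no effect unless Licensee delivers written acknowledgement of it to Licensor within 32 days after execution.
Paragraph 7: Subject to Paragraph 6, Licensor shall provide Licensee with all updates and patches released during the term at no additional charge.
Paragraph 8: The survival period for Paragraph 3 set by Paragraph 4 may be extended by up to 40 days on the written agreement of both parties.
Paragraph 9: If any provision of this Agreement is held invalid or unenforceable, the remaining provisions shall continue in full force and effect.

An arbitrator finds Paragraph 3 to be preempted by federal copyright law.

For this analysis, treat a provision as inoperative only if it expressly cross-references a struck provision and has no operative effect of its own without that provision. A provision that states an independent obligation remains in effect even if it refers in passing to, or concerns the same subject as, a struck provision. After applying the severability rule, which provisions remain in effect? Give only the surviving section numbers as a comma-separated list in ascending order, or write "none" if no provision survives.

Paragraph 3 is struck. Paragraph 4 merely fixes the survival period for Paragraph 3; with Paragraph 3 gone it has nothing to operate on and falls away. Paragraph 8 does nothing except set the extension of the survival period for Paragraph 3 by reference to Paragraph 4; with Paragraph 4 gone it has no independent effect and is inoperative. Although Paragraph 1 refers to Paragraph 8, its operative terms do not depend on Paragraph 8, so it remains in effect. Under the severability clause in Paragraph 9, the remaining provisions continue in force. That leaves Paragraph 1, Paragraph 2, Paragraph 5, Paragraph 6, Paragraph 7, and Paragraph 9 in effect.

1, 2, 5, 6, 7, 9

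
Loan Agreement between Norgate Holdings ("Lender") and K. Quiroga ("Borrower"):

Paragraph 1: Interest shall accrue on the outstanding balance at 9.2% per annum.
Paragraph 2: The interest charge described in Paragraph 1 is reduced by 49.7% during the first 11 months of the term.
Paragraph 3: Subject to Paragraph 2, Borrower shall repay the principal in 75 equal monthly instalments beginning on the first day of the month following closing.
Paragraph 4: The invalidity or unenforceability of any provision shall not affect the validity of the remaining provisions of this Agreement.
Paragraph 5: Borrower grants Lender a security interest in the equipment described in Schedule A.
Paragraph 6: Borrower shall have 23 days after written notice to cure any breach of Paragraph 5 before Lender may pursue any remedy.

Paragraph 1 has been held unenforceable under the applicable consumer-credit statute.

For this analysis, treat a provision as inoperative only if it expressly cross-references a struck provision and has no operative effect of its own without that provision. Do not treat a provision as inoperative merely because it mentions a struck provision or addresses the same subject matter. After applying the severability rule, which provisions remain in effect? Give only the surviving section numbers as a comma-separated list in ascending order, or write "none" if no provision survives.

Paragraph 1 is struck. Paragraph 2 has no operative effect of its own apart from Paragraph 1 and is therefore inoperative. Although Paragraph 3 refers to Paragraph 2, its operative terms do not depend on Paragraph 2, so it remains in effect. Under the severability clause in Paragraph 4, the remaining provisions continue in force. That leaves Paragraph 3, Paragraph 4, Paragraph 5, and Paragraph 6 in effect.

3, 4, 5, 6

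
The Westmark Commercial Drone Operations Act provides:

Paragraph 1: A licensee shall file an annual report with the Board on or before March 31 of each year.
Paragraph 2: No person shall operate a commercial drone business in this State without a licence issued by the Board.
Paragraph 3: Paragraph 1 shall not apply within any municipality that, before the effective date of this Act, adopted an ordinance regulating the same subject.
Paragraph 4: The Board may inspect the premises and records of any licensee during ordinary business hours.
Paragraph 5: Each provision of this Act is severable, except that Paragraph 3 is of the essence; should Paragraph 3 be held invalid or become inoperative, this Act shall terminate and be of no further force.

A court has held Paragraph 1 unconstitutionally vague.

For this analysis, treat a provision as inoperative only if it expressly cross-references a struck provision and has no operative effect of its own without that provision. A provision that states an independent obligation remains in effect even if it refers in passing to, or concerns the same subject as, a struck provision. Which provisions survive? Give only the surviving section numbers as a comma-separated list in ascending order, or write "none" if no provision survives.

none

Paragraph 1 is struck. The only function of Paragraph 3 is the local-preemption carve-out from Paragraph 1, so it cannot stand once Paragraph 1 is removed. Paragraph 5 makes Paragraph 3 an essential term, and Paragraph 3 has been rendered inoperative by the cascade; under Paragraph 5, the entire Act is therefore void. No provision of the Act survives.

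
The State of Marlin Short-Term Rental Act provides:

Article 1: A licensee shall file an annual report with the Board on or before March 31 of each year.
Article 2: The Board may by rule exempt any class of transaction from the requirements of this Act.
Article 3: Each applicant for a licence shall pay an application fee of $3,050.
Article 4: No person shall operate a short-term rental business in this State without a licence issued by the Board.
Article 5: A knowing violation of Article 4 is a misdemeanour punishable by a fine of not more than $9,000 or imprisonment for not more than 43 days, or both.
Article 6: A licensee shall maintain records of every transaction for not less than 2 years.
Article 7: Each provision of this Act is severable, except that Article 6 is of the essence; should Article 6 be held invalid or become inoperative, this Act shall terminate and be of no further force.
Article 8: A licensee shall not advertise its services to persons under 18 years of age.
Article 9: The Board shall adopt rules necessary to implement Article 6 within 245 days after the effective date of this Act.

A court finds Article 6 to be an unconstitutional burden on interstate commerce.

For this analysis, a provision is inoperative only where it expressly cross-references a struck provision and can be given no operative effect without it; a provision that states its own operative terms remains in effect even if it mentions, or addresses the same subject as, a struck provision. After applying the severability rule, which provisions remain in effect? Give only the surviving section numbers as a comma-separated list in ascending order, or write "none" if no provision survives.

none

Article 6 is struck. Article 9 has no operative effect of its own apart from Article 6 and is therefore inoperative. Article 7 makes Article 6 an essential term, and Article 6 is the provision held invalid; under Article 7, the entire Act is therefore void. No provision of the Act survives.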